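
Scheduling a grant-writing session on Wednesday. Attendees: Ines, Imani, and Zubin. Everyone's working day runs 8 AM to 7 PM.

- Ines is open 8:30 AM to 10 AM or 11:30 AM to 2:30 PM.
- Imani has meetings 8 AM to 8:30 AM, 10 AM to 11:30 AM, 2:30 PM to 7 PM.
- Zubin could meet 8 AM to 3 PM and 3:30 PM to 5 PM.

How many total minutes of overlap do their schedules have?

Ines free: 08:30-10:00, 11:30-14:30.
Imani free: 08:30-10:00, 11:30-14:30 (invert busy blocks within the working day).
Zubin free: 08:00-15:00, 15:30-17:00.
Ines ∩ Imani: 08:30-10:00, 11:30-14:30.
Ines ∩ Imani ∩ Zubin: 08:30-10:00, 11:30-14:30.
So the common availability across everyone is 08:30-10:00, 11:30-14:30.
Summing the common windows: 90 + 180 = 270 minutes.

270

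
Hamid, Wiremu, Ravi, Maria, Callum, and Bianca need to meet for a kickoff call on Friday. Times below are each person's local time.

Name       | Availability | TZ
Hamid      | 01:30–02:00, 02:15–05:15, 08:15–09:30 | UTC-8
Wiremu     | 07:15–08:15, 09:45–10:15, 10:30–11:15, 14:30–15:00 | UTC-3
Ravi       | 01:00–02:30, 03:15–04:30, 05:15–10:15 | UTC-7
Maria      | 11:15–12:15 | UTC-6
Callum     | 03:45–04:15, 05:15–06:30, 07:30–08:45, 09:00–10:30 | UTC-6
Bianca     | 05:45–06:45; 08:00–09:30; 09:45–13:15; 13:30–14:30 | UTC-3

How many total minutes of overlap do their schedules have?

0

Hamid in UTC: 09:30-10:00, 10:15-13:15, 16:15-17:30 (add 8h to convert from UTC-8).
Wiremu in UTC: 10:15-11:15, 12:45-13:15, 13:30-14:15, 17:30-18:00 (add 3h to convert from UTC-3).
Ravi in UTC: 08:00-09:30, 10:15-11:30, 12:15-17:15 (add 7h to convert from UTC-7).
Maria in UTC: 17:15-18:15 (add 6h to convert from UTC-6).
Callum in UTC: 09:45-10:15, 11:15-12:30, 13:30-14:45, 15:00-16:30 (add 6h to convert from UTC-6).
Bianca in UTC: 08:45-09:45, 11:00-12:30, 12:45-16:15, 16:30-17:30 (add 3h to convert from UTC-3).
Hamid ∩ Wiremu: 10:15-11:15, 12:45-13:15.
Hamid ∩ Wiremu ∩ Ravi: 10:15-11:15, 12:45-13:15.
Hamid ∩ Wiremu ∩ Ravi ∩ Maria: ∅.
Hamid ∩ Wiremu ∩ Ravi ∩ Maria ∩ Callum: ∅.
Hamid ∩ Wiremu ∩ Ravi ∩ Maria ∩ Callum ∩ Bianca: ∅.
There is no time when everyone is free.
There is no common window, so the total is 0 minutes.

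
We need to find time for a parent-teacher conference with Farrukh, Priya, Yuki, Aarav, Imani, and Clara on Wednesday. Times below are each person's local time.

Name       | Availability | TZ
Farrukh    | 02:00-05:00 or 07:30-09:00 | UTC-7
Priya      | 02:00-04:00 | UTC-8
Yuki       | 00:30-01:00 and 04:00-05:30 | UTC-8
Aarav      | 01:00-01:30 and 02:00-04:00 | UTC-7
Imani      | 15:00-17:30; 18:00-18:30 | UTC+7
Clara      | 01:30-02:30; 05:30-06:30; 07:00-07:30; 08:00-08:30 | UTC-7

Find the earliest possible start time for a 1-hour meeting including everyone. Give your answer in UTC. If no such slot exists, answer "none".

none

Farrukh in UTC: 09:00-12:00, 14:30-16:00 (add 7h to convert from UTC-7).
Priya in UTC: 10:00-12:00 (add 8h to convert from UTC-8).
Yuki in UTC: 08:30-09:00, 12:00-13:30 (add 8h to convert from UTC-8).
Aarav in UTC: 08:00-08:30, 09:00-11:00 (add 7h to convert from UTC-7).
Imani in UTC: 08:00-10:30, 11:00-11:30 (subtract 7h to convert from UTC+7).
Clara in UTC: 08:30-09:30, 12:30-13:30, 14:00-14:30, 15:00-15:30 (add 7h to convert from UTC-7).
Farrukh ∩ Priya: 10:00-12:00.
Farrukh ∩ Priya ∩ Yuki: ∅.
Farrukh ∩ Priya ∩ Yuki ∩ Aarav: ∅.
Farrukh ∩ Priya ∩ Yuki ∩ Aarav ∩ Imani: ∅.
Farrukh ∩ Priya ∩ Yuki ∩ Aarav ∩ Imani ∩ Clara: ∅.
There is no time when everyone is free.
No common window is at least 60 minutes long.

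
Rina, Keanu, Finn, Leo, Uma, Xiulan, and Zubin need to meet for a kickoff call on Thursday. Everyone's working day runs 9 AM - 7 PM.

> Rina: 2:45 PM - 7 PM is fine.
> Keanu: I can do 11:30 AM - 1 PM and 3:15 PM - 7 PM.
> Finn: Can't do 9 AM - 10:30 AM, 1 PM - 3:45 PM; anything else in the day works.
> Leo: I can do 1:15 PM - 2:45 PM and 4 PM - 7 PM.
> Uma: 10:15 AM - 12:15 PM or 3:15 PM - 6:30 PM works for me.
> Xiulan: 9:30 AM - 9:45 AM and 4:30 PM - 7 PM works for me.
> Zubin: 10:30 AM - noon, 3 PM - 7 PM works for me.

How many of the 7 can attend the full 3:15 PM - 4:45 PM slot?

Rina free: 14:45-19:00.
Keanu free: 11:30-13:00, 15:15-19:00.
Finn free: 10:30-13:00, 15:45-19:00 (invert busy blocks within the working day).
Leo free: 13:15-14:45, 16:00-19:00.
Uma free: 10:15-12:15, 15:15-18:30.
Xiulan free: 09:30-09:45, 16:30-19:00.
Zubin free: 10:30-12:00, 15:00-19:00.
Rina, Keanu, Uma, and Zubin can make the full 15:15-16:45 slot — that's 4.

4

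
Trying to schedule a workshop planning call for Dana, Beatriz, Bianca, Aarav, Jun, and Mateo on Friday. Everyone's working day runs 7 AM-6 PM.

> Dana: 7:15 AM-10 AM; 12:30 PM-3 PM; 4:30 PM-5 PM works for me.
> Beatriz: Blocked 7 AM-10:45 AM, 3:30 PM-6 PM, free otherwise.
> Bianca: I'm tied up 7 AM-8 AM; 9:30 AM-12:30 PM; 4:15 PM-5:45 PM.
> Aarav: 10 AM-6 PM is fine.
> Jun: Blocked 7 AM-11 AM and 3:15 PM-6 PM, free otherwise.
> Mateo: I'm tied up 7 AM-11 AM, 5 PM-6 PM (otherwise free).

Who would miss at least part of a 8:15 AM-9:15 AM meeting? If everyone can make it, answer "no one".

Aarav, Beatriz, Jun, Mateo

Dana free: 07:15-10:00, 12:30-15:00, 16:30-17:00.
Beatriz free: 10:45-15:30 (invert busy blocks within the working day).
Bianca free: 08:00-09:30, 12:30-16:15, 17:45-18:00 (invert busy blocks within the working day).
Aarav free: 10:00-18:00.
Jun free: 11:00-15:15 (invert busy blocks within the working day).
Mateo free: 11:00-17:00 (invert busy blocks within the working day).
Dana: free for 08:15-09:15. Beatriz: not fully free for 08:15-09:15. Bianca: free for 08:15-09:15. Aarav: not fully free for 08:15-09:15. Jun: not fully free for 08:15-09:15. Mateo: not fully free for 08:15-09:15.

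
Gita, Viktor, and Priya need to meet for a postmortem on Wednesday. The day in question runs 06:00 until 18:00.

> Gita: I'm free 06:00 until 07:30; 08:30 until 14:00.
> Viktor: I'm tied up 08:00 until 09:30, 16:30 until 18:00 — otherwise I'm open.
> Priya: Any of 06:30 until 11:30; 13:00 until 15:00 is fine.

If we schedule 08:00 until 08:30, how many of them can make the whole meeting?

Gita free: 06:00-07:30, 08:30-14:00.
Viktor free: 06:00-08:00, 09:30-16:30 (invert busy blocks within the working day).
Priya free: 06:30-11:30, 13:00-15:00.
Priya can make the full 08:00-08:30 slot — that's 1.

1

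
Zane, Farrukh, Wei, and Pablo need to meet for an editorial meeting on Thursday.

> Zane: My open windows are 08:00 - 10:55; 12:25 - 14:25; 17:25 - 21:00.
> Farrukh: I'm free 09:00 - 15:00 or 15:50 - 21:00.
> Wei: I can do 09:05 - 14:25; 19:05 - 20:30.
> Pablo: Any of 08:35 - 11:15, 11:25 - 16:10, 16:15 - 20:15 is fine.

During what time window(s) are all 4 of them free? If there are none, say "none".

09:05-10:55, 12:25-14:25, 19:05-20:15

Zane ∩ Farrukh: 09:00-10:55, 12:25-14:25, 17:25-21:00.
Zane ∩ Farrukh ∩ Wei: 09:05-10:55, 12:25-14:25, 19:05-20:30.
Zane ∩ Farrukh ∩ Wei ∩ Pablo: 09:05-10:55, 12:25-14:25, 19:05-20:15.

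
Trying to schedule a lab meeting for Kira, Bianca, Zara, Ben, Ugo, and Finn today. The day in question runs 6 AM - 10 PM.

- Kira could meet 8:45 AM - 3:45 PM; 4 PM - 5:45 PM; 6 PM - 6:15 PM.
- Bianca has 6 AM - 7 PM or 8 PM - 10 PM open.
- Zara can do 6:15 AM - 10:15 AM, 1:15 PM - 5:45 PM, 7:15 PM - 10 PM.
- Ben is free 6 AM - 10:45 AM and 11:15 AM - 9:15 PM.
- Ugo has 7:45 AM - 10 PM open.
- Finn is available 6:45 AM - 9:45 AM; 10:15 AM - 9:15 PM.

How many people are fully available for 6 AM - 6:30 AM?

Bianca and Ben can make the full 06:00-06:30 slot — that's 2.

2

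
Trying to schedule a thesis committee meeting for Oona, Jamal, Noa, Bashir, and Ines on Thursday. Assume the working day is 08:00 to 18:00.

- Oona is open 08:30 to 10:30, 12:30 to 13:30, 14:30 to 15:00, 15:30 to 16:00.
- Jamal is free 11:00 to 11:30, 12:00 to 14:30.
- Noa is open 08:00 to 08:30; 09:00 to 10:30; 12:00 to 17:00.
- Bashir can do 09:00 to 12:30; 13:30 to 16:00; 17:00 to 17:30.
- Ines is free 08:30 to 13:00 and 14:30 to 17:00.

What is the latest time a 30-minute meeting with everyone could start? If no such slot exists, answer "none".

Oona ∩ Jamal: 12:30-13:30.
Oona ∩ Jamal ∩ Noa: 12:30-13:30.
Oona ∩ Jamal ∩ Noa ∩ Bashir: ∅.
Oona ∩ Jamal ∩ Noa ∩ Bashir ∩ Ines: ∅.
There is no time when everyone is free.
No common window is at least 30 minutes long.

none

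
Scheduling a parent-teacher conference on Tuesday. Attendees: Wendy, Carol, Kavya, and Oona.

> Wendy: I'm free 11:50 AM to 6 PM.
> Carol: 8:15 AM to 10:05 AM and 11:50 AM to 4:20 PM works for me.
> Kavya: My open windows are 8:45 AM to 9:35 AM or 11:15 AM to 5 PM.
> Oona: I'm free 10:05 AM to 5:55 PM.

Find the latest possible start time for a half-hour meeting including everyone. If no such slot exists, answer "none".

Wendy ∩ Carol: 11:50-16:20.
Wendy ∩ Carol ∩ Kavya: 11:50-16:20.
Wendy ∩ Carol ∩ Kavya ∩ Oona: 11:50-16:20.
The last common window of at least 30 minutes is 11:50-16:20; a 30-minute meeting can start as late as 15:50 and still end by 16:20.

15:50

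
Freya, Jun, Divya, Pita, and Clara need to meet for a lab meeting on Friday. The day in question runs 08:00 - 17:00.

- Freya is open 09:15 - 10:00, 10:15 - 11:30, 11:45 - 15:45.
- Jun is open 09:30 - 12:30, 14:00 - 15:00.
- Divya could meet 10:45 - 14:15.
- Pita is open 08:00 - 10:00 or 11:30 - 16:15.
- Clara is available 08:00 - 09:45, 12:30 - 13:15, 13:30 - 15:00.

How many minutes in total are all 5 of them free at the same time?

Freya ∩ Jun: 09:30-10:00, 10:15-11:30, 11:45-12:30, 14:00-15:00.
Freya ∩ Jun ∩ Divya: 10:45-11:30, 11:45-12:30, 14:00-14:15.
Freya ∩ Jun ∩ Divya ∩ Pita: 11:45-12:30, 14:00-14:15.
Freya ∩ Jun ∩ Divya ∩ Pita ∩ Clara: 14:00-14:15.
That's a single block of 15 minutes.

15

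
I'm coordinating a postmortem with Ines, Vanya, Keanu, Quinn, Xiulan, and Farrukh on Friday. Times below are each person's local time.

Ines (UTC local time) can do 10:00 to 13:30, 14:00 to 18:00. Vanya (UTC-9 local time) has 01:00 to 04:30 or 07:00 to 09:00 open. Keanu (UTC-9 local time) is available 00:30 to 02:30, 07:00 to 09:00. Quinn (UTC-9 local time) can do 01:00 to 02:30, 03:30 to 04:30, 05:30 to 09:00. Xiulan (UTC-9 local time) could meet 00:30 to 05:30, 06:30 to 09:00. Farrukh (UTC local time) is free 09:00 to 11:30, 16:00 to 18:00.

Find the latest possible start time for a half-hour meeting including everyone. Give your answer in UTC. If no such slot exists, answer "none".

Ines in UTC: 10:00-13:30, 14:00-18:00.
Vanya in UTC: 10:00-13:30, 16:00-18:00 (add 9h to convert from UTC-9).
Keanu in UTC: 09:30-11:30, 16:00-18:00 (add 9h to convert from UTC-9).
Quinn in UTC: 10:00-11:30, 12:30-13:30, 14:30-18:00 (add 9h to convert from UTC-9).
Xiulan in UTC: 09:30-14:30, 15:30-18:00 (add 9h to convert from UTC-9).
Farrukh in UTC: 09:00-11:30, 16:00-18:00.
Ines ∩ Vanya: 10:00-13:30, 16:00-18:00.
Ines ∩ Vanya ∩ Keanu: 10:00-11:30, 16:00-18:00.
Ines ∩ Vanya ∩ Keanu ∩ Quinn: 10:00-11:30, 16:00-18:00.
Ines ∩ Vanya ∩ Keanu ∩ Quinn ∩ Xiulan: 10:00-11:30, 16:00-18:00.
Ines ∩ Vanya ∩ Keanu ∩ Quinn ∩ Xiulan ∩ Farrukh: 10:00-11:30, 16:00-18:00.
The last common window of at least 30 minutes is 16:00-18:00; a 30-minute meeting can start as late as 17:30 and still end by 18:00.

17:30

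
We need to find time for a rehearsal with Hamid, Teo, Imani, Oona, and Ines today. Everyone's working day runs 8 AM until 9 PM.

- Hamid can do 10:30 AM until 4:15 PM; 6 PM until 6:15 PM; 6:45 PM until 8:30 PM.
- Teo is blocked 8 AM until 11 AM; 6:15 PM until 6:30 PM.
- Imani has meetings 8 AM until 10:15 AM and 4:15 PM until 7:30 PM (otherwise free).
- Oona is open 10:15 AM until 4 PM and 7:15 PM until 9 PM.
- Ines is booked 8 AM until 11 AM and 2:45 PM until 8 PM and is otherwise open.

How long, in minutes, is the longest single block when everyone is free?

Hamid free: 10:30-16:15, 18:00-18:15, 18:45-20:30.
Teo free: 11:00-18:15, 18:30-21:00 (invert busy blocks within the working day).
Imani free: 10:15-16:15, 19:30-21:00 (invert busy blocks within the working day).
Oona free: 10:15-16:00, 19:15-21:00.
Ines free: 11:00-14:45, 20:00-21:00 (invert busy blocks within the working day).
Hamid ∩ Teo: 11:00-16:15, 18:00-18:15, 18:45-20:30.
Hamid ∩ Teo ∩ Imani: 11:00-16:15, 19:30-20:30.
Hamid ∩ Teo ∩ Imani ∩ Oona: 11:00-16:00, 19:30-20:30.
Hamid ∩ Teo ∩ Imani ∩ Oona ∩ Ines: 11:00-14:45, 20:00-20:30.
Those are the intersection windows.
The longest is 11:00-14:45 at 225 minutes.

225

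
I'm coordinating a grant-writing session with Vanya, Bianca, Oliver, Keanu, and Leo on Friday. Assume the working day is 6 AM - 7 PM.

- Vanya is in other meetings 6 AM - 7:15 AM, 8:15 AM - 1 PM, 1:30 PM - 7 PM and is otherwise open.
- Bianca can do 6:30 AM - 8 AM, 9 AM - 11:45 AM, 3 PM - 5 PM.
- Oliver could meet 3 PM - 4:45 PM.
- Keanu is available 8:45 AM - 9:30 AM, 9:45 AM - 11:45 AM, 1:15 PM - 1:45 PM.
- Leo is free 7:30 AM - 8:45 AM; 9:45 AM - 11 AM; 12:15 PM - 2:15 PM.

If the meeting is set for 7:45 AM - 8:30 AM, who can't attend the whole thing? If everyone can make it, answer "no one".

Bianca, Keanu, Oliver, Vanya

Vanya free: 07:15-08:15, 13:00-13:30 (invert busy blocks within the working day).
Bianca free: 06:30-08:00, 09:00-11:45, 15:00-17:00.
Oliver free: 15:00-16:45.
Keanu free: 08:45-09:30, 09:45-11:45, 13:15-13:45.
Leo free: 07:30-08:45, 09:45-11:00, 12:15-14:15.
Vanya: not fully free for 07:45-08:30. Bianca: not fully free for 07:45-08:30. Oliver: not fully free for 07:45-08:30. Keanu: not fully free for 07:45-08:30. Leo: free for 07:45-08:30.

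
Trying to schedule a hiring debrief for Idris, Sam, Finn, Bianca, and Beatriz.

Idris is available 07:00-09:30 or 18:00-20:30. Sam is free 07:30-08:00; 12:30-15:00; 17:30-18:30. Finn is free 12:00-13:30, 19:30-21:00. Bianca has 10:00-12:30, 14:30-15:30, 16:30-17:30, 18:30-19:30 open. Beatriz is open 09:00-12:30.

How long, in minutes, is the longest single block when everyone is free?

0

Idris ∩ Sam: 07:30-08:00, 18:00-18:30.
Idris ∩ Sam ∩ Finn: ∅.
Idris ∩ Sam ∩ Finn ∩ Bianca: ∅.
Idris ∩ Sam ∩ Finn ∩ Bianca ∩ Beatriz: ∅.
There is no time when everyone is free.
No common window exists, so the longest block is 0 minutes.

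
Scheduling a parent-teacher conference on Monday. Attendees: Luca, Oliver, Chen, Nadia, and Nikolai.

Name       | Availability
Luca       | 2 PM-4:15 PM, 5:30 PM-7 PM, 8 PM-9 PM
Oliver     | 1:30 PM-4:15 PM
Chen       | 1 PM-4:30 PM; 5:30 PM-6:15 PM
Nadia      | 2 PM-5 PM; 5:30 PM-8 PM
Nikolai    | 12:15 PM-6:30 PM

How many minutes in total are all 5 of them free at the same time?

Luca ∩ Oliver: 14:00-16:15.
Luca ∩ Oliver ∩ Chen: 14:00-16:15.
Luca ∩ Oliver ∩ Chen ∩ Nadia: 14:00-16:15.
Luca ∩ Oliver ∩ Chen ∩ Nadia ∩ Nikolai: 14:00-16:15.
That's a single block of 135 minutes.

135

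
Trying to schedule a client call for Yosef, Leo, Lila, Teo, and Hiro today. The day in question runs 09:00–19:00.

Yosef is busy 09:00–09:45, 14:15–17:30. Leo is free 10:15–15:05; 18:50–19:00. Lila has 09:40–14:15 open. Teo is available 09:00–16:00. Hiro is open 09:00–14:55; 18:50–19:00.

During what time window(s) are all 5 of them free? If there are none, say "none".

Yosef free: 09:45-14:15, 17:30-19:00 (invert busy blocks within the working day).
Leo free: 10:15-15:05, 18:50-19:00.
Lila free: 09:40-14:15.
Teo free: 09:00-16:00.
Hiro free: 09:00-14:55, 18:50-19:00.
Yosef ∩ Leo: 10:15-14:15, 18:50-19:00.
Yosef ∩ Leo ∩ Lila: 10:15-14:15.
Yosef ∩ Leo ∩ Lila ∩ Teo: 10:15-14:15.
Yosef ∩ Leo ∩ Lila ∩ Teo ∩ Hiro: 10:15-14:15.

10:15-14:15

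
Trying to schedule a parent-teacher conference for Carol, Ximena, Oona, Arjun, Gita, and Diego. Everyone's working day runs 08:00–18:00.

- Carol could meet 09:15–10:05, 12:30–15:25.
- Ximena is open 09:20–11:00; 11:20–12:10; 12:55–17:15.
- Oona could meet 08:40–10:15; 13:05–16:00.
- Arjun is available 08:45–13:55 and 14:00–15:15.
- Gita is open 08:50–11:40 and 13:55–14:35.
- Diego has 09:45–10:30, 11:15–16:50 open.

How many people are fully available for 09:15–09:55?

Carol, Oona, Arjun, and Gita can make the full 09:15-09:55 slot — that's 4.

4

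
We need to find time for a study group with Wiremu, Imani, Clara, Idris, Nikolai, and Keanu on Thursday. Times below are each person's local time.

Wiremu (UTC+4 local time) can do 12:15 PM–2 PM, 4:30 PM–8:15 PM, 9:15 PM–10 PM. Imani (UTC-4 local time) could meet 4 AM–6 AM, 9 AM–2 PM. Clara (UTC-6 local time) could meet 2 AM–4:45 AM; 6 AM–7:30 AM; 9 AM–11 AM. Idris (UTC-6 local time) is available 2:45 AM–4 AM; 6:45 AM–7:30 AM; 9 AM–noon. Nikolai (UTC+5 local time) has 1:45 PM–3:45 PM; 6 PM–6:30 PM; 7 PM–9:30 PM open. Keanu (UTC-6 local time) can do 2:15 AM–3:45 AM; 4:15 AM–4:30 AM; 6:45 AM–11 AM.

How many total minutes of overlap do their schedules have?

Wiremu in UTC: 08:15-10:00, 12:30-16:15, 17:15-18:00 (subtract 4h to convert from UTC+4).
Imani in UTC: 08:00-10:00, 13:00-18:00 (add 4h to convert from UTC-4).
Clara in UTC: 08:00-10:45, 12:00-13:30, 15:00-17:00 (add 6h to convert from UTC-6).
Idris in UTC: 08:45-10:00, 12:45-13:30, 15:00-18:00 (add 6h to convert from UTC-6).
Nikolai in UTC: 08:45-10:45, 13:00-13:30, 14:00-16:30 (subtract 5h to convert from UTC+5).
Keanu in UTC: 08:15-09:45, 10:15-10:30, 12:45-17:00 (add 6h to convert from UTC-6).
Wiremu ∩ Imani: 08:15-10:00, 13:00-16:15, 17:15-18:00.
Wiremu ∩ Imani ∩ Clara: 08:15-10:00, 13:00-13:30, 15:00-16:15.
Wiremu ∩ Imani ∩ Clara ∩ Idris: 08:45-10:00, 13:00-13:30, 15:00-16:15.
Wiremu ∩ Imani ∩ Clara ∩ Idris ∩ Nikolai: 08:45-10:00, 13:00-13:30, 15:00-16:15.
Wiremu ∩ Imani ∩ Clara ∩ Idris ∩ Nikolai ∩ Keanu: 08:45-09:45, 13:00-13:30, 15:00-16:15.
Those are the intersection windows.
Summing the common windows: 60 + 30 + 75 = 165 minutes.

165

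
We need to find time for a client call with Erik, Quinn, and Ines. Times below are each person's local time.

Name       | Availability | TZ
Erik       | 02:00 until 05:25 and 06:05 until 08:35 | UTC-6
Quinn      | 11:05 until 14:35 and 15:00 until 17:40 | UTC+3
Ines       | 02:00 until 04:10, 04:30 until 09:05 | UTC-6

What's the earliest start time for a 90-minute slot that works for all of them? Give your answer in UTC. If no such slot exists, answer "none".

08:05

Erik in UTC: 08:00-11:25, 12:05-14:35 (add 6h to convert from UTC-6).
Quinn in UTC: 08:05-11:35, 12:00-14:40 (subtract 3h to convert from UTC+3).
Ines in UTC: 08:00-10:10, 10:30-15:05 (add 6h to convert from UTC-6).
Erik ∩ Quinn: 08:05-11:25, 12:05-14:35.
Erik ∩ Quinn ∩ Ines: 08:05-10:10, 10:30-11:25, 12:05-14:35.
Those are the intersection windows.
The first common window of at least 90 minutes is 08:05-10:10, so the earliest start is 08:05.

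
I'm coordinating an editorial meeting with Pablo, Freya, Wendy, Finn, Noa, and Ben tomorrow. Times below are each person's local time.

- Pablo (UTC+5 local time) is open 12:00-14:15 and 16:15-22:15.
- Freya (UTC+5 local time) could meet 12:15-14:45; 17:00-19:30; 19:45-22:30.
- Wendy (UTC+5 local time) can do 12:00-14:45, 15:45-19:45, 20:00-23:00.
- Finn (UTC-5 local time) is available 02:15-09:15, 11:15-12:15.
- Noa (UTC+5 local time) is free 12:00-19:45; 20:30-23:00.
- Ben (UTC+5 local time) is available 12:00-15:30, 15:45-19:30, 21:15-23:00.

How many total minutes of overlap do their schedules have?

315

Pablo in UTC: 07:00-09:15, 11:15-17:15 (subtract 5h to convert from UTC+5).
Freya in UTC: 07:15-09:45, 12:00-14:30, 14:45-17:30 (subtract 5h to convert from UTC+5).
Wendy in UTC: 07:00-09:45, 10:45-14:45, 15:00-18:00 (subtract 5h to convert from UTC+5).
Finn in UTC: 07:15-14:15, 16:15-17:15 (add 5h to convert from UTC-5).
Noa in UTC: 07:00-14:45, 15:30-18:00 (subtract 5h to convert from UTC+5).
Ben in UTC: 07:00-10:30, 10:45-14:30, 16:15-18:00 (subtract 5h to convert from UTC+5).
Pablo ∩ Freya: 07:15-09:15, 12:00-14:30, 14:45-17:15.
Pablo ∩ Freya ∩ Wendy: 07:15-09:15, 12:00-14:30, 15:00-17:15.
Pablo ∩ Freya ∩ Wendy ∩ Finn: 07:15-09:15, 12:00-14:15, 16:15-17:15.
Pablo ∩ Freya ∩ Wendy ∩ Finn ∩ Noa: 07:15-09:15, 12:00-14:15, 16:15-17:15.
Pablo ∩ Freya ∩ Wendy ∩ Finn ∩ Noa ∩ Ben: 07:15-09:15, 12:00-14:15, 16:15-17:15.
Summing the common windows: 120 + 135 + 60 = 315 minutes.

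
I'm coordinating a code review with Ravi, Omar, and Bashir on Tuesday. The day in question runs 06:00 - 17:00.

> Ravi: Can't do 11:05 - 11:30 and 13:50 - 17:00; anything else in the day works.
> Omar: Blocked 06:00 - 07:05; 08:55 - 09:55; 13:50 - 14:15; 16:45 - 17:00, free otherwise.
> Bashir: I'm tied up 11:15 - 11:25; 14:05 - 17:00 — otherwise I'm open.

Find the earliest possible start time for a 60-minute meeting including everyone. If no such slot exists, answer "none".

07:05

Ravi free: 06:00-11:05, 11:30-13:50 (invert busy blocks within the working day).
Omar free: 07:05-08:55, 09:55-13:50, 14:15-16:45 (invert busy blocks within the working day).
Bashir free: 06:00-11:15, 11:25-14:05 (invert busy blocks within the working day).
Ravi ∩ Omar: 07:05-08:55, 09:55-11:05, 11:30-13:50.
Ravi ∩ Omar ∩ Bashir: 07:05-08:55, 09:55-11:05, 11:30-13:50.
So the common availability across everyone is 07:05-08:55, 09:55-11:05, 11:30-13:50.
The first common window of at least 60 minutes is 07:05-08:55, so the earliest start is 07:05.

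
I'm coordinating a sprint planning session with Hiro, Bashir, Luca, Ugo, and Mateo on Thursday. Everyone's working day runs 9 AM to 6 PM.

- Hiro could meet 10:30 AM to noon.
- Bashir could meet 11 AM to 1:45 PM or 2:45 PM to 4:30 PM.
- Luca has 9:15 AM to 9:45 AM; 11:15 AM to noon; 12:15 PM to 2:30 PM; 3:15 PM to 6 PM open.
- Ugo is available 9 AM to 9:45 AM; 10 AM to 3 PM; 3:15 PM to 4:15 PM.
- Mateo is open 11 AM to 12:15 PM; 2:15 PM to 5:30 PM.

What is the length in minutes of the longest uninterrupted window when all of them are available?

Hiro ∩ Bashir: 11:00-12:00.
Hiro ∩ Bashir ∩ Luca: 11:15-12:00.
Hiro ∩ Bashir ∩ Luca ∩ Ugo: 11:15-12:00.
Hiro ∩ Bashir ∩ Luca ∩ Ugo ∩ Mateo: 11:15-12:00.
The longest is 11:15-12:00 at 45 minutes.

45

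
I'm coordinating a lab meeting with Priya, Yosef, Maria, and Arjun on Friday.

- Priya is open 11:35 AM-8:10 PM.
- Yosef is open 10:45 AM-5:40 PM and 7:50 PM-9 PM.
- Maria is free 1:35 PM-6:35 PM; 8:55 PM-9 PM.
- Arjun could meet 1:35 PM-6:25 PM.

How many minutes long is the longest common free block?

245

Priya ∩ Yosef: 11:35-17:40, 19:50-20:10.
Priya ∩ Yosef ∩ Maria: 13:35-17:40.
Priya ∩ Yosef ∩ Maria ∩ Arjun: 13:35-17:40.
Those are the intersection windows.
The longest is 13:35-17:40 at 245 minutes.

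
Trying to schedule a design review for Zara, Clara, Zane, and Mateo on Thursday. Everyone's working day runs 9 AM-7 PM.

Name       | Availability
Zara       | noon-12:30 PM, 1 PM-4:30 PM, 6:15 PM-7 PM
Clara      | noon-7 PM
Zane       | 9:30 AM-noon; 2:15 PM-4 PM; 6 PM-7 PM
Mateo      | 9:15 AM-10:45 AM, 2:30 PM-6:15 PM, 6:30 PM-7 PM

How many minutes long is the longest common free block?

90

Zara ∩ Clara: 12:00-12:30, 13:00-16:30, 18:15-19:00.
Zara ∩ Clara ∩ Zane: 14:15-16:00, 18:15-19:00.
Zara ∩ Clara ∩ Zane ∩ Mateo: 14:30-16:00, 18:30-19:00.
The longest is 14:30-16:00 at 90 minutes.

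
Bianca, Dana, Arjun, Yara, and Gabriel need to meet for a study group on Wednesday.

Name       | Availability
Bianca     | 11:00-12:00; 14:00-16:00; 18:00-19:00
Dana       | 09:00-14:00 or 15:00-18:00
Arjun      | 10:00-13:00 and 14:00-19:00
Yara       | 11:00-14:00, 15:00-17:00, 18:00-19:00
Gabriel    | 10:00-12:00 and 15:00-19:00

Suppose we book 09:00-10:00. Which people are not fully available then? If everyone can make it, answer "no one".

Arjun, Bianca, Gabriel, Yara

Bianca: not fully free for 09:00-10:00. Dana: free for 09:00-10:00. Arjun: not fully free for 09:00-10:00. Yara: not fully free for 09:00-10:00. Gabriel: not fully free for 09:00-10:00.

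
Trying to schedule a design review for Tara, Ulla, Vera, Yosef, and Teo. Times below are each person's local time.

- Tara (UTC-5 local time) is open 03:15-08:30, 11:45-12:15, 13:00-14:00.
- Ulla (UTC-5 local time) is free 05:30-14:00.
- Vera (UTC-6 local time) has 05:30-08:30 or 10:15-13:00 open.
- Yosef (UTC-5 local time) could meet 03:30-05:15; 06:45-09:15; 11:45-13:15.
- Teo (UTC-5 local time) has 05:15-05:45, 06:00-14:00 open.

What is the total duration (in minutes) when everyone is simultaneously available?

150

Tara in UTC: 08:15-13:30, 16:45-17:15, 18:00-19:00 (add 5h to convert from UTC-5).
Ulla in UTC: 10:30-19:00 (add 5h to convert from UTC-5).
Vera in UTC: 11:30-14:30, 16:15-19:00 (add 6h to convert from UTC-6).
Yosef in UTC: 08:30-10:15, 11:45-14:15, 16:45-18:15 (add 5h to convert from UTC-5).
Teo in UTC: 10:15-10:45, 11:00-19:00 (add 5h to convert from UTC-5).
Tara ∩ Ulla: 10:30-13:30, 16:45-17:15, 18:00-19:00.
Tara ∩ Ulla ∩ Vera: 11:30-13:30, 16:45-17:15, 18:00-19:00.
Tara ∩ Ulla ∩ Vera ∩ Yosef: 11:45-13:30, 16:45-17:15, 18:00-18:15.
Tara ∩ Ulla ∩ Vera ∩ Yosef ∩ Teo: 11:45-13:30, 16:45-17:15, 18:00-18:15.
So the common availability across everyone is 11:45-13:30, 16:45-17:15, 18:00-18:15.
Summing the common windows: 105 + 30 + 15 = 150 minutes.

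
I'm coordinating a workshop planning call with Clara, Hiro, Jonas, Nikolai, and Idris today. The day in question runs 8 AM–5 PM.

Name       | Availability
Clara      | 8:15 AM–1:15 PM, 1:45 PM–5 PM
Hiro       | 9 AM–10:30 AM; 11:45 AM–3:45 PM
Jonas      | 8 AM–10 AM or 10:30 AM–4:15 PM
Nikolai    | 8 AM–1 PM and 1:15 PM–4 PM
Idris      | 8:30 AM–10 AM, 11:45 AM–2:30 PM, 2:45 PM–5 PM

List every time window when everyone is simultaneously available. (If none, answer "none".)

09:00-10:00, 11:45-13:00, 13:45-14:30, 14:45-15:45

Clara ∩ Hiro: 09:00-10:30, 11:45-13:15, 13:45-15:45.
Clara ∩ Hiro ∩ Jonas: 09:00-10:00, 11:45-13:15, 13:45-15:45.
Clara ∩ Hiro ∩ Jonas ∩ Nikolai: 09:00-10:00, 11:45-13:00, 13:45-15:45.
Clara ∩ Hiro ∩ Jonas ∩ Nikolai ∩ Idris: 09:00-10:00, 11:45-13:00, 13:45-14:30, 14:45-15:45.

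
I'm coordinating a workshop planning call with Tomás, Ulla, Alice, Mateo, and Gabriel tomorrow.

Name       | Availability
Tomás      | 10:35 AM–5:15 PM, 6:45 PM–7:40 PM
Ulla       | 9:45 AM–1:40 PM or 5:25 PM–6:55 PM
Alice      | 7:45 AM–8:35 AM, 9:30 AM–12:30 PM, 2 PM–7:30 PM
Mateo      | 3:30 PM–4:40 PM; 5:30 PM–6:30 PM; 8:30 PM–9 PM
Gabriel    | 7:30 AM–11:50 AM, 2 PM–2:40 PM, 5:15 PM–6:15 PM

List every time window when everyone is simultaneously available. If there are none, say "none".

Tomás ∩ Ulla: 10:35-13:40, 18:45-18:55.
Tomás ∩ Ulla ∩ Alice: 10:35-12:30, 18:45-18:55.
Tomás ∩ Ulla ∩ Alice ∩ Mateo: ∅.
Tomás ∩ Ulla ∩ Alice ∩ Mateo ∩ Gabriel: ∅.
There is no time when everyone is free.

none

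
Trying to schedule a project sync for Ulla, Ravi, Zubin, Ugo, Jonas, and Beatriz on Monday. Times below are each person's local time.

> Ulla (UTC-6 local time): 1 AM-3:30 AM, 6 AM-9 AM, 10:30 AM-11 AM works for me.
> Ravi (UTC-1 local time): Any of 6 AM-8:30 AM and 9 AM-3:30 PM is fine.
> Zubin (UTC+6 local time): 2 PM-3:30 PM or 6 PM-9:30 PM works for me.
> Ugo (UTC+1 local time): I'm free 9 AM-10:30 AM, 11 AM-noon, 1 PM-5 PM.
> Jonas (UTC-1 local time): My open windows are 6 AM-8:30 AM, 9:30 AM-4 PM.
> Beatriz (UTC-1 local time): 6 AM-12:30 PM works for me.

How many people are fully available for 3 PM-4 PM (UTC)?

3

Ulla in UTC: 07:00-09:30, 12:00-15:00, 16:30-17:00 (add 6h to convert from UTC-6).
Ravi in UTC: 07:00-09:30, 10:00-16:30 (add 1h to convert from UTC-1).
Zubin in UTC: 08:00-09:30, 12:00-15:30 (subtract 6h to convert from UTC+6).
Ugo in UTC: 08:00-09:30, 10:00-11:00, 12:00-16:00 (subtract 1h to convert from UTC+1).
Jonas in UTC: 07:00-09:30, 10:30-17:00 (add 1h to convert from UTC-1).
Beatriz in UTC: 07:00-13:30 (add 1h to convert from UTC-1).
Ravi, Ugo, and Jonas can make the full 15:00-16:00 slot — that's 3.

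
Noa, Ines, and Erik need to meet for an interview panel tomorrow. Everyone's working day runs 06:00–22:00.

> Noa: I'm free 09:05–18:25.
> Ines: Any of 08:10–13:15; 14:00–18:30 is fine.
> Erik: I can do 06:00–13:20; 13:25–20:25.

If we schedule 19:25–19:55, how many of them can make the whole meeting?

Erik can make the full 19:25-19:55 slot — that's 1.

1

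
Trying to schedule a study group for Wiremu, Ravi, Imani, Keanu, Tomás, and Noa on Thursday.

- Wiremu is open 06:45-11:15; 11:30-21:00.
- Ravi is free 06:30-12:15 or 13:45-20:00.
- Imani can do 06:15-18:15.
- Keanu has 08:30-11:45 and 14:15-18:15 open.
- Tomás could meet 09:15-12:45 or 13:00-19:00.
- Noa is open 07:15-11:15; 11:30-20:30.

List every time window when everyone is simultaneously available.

Wiremu ∩ Ravi: 06:45-11:15, 11:30-12:15, 13:45-20:00.
Wiremu ∩ Ravi ∩ Imani: 06:45-11:15, 11:30-12:15, 13:45-18:15.
Wiremu ∩ Ravi ∩ Imani ∩ Keanu: 08:30-11:15, 11:30-11:45, 14:15-18:15.
Wiremu ∩ Ravi ∩ Imani ∩ Keanu ∩ Tomás: 09:15-11:15, 11:30-11:45, 14:15-18:15.
Wiremu ∩ Ravi ∩ Imani ∩ Keanu ∩ Tomás ∩ Noa: 09:15-11:15, 11:30-11:45, 14:15-18:15.

09:15-11:15, 11:30-11:45, 14:15-18:15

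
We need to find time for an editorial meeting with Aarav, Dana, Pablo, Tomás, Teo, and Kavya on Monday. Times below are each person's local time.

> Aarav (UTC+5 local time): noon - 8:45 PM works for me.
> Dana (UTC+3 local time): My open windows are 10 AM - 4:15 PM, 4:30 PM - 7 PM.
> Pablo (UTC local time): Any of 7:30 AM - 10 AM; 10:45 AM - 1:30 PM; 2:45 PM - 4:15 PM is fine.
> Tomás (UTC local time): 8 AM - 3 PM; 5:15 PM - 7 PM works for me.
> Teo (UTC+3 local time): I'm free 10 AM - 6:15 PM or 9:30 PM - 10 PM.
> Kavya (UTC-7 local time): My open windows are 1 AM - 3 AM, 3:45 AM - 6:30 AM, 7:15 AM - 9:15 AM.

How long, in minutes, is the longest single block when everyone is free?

150

Aarav in UTC: 07:00-15:45 (subtract 5h to convert from UTC+5).
Dana in UTC: 07:00-13:15, 13:30-16:00 (subtract 3h to convert from UTC+3).
Pablo in UTC: 07:30-10:00, 10:45-13:30, 14:45-16:15.
Tomás in UTC: 08:00-15:00, 17:15-19:00.
Teo in UTC: 07:00-15:15, 18:30-19:00 (subtract 3h to convert from UTC+3).
Kavya in UTC: 08:00-10:00, 10:45-13:30, 14:15-16:15 (add 7h to convert from UTC-7).
Aarav ∩ Dana: 07:00-13:15, 13:30-15:45.
Aarav ∩ Dana ∩ Pablo: 07:30-10:00, 10:45-13:15, 14:45-15:45.
Aarav ∩ Dana ∩ Pablo ∩ Tomás: 08:00-10:00, 10:45-13:15, 14:45-15:00.
Aarav ∩ Dana ∩ Pablo ∩ Tomás ∩ Teo: 08:00-10:00, 10:45-13:15, 14:45-15:00.
Aarav ∩ Dana ∩ Pablo ∩ Tomás ∩ Teo ∩ Kavya: 08:00-10:00, 10:45-13:15, 14:45-15:00.
So the common availability across everyone is 08:00-10:00, 10:45-13:15, 14:45-15:00.
The longest is 10:45-13:15 at 150 minutes.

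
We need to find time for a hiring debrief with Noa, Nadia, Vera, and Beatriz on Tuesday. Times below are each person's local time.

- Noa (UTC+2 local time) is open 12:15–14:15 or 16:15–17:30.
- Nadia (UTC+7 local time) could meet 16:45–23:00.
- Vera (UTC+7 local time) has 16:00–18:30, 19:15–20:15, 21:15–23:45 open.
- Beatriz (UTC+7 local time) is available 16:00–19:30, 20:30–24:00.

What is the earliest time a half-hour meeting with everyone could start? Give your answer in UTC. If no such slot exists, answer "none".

10:15

Noa in UTC: 10:15-12:15, 14:15-15:30 (subtract 2h to convert from UTC+2).
Nadia in UTC: 09:45-16:00 (subtract 7h to convert from UTC+7).
Vera in UTC: 09:00-11:30, 12:15-13:15, 14:15-16:45 (subtract 7h to convert from UTC+7).
Beatriz in UTC: 09:00-12:30, 13:30-17:00 (subtract 7h to convert from UTC+7).
Noa ∩ Nadia: 10:15-12:15, 14:15-15:30.
Noa ∩ Nadia ∩ Vera: 10:15-11:30, 14:15-15:30.
Noa ∩ Nadia ∩ Vera ∩ Beatriz: 10:15-11:30, 14:15-15:30.
The first common window of at least 30 minutes is 10:15-11:30, so the earliest start is 10:15.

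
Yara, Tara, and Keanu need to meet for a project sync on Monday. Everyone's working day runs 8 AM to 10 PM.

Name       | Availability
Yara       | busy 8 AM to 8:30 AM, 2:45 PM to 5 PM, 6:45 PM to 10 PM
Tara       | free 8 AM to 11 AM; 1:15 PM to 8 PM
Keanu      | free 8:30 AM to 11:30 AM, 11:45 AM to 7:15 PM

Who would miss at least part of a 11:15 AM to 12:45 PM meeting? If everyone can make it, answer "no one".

Yara free: 08:30-14:45, 17:00-18:45 (invert busy blocks within the working day).
Tara free: 08:00-11:00, 13:15-20:00.
Keanu free: 08:30-11:30, 11:45-19:15.
Yara: free for 11:15-12:45. Tara: not fully free for 11:15-12:45. Keanu: not fully free for 11:15-12:45.

Keanu, Tara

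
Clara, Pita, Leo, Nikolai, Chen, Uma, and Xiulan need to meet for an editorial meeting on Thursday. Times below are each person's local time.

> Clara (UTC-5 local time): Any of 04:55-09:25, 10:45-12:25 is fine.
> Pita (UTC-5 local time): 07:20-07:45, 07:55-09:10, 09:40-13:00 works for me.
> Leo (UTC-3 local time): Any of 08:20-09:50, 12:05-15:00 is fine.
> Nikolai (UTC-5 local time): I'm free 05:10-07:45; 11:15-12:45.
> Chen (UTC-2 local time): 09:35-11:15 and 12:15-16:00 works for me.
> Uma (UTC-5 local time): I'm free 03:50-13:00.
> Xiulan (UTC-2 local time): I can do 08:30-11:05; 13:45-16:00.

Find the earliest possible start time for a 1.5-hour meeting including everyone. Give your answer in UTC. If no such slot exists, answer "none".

Clara in UTC: 09:55-14:25, 15:45-17:25 (add 5h to convert from UTC-5).
Pita in UTC: 12:20-12:45, 12:55-14:10, 14:40-18:00 (add 5h to convert from UTC-5).
Leo in UTC: 11:20-12:50, 15:05-18:00 (add 3h to convert from UTC-3).
Nikolai in UTC: 10:10-12:45, 16:15-17:45 (add 5h to convert from UTC-5).
Chen in UTC: 11:35-13:15, 14:15-18:00 (add 2h to convert from UTC-2).
Uma in UTC: 08:50-18:00 (add 5h to convert from UTC-5).
Xiulan in UTC: 10:30-13:05, 15:45-18:00 (add 2h to convert from UTC-2).
Clara ∩ Pita: 12:20-12:45, 12:55-14:10, 15:45-17:25.
Clara ∩ Pita ∩ Leo: 12:20-12:45, 15:45-17:25.
Clara ∩ Pita ∩ Leo ∩ Nikolai: 12:20-12:45, 16:15-17:25.
Clara ∩ Pita ∩ Leo ∩ Nikolai ∩ Chen: 12:20-12:45, 16:15-17:25.
Clara ∩ Pita ∩ Leo ∩ Nikolai ∩ Chen ∩ Uma: 12:20-12:45, 16:15-17:25.
Clara ∩ Pita ∩ Leo ∩ Nikolai ∩ Chen ∩ Uma ∩ Xiulan: 12:20-12:45, 16:15-17:25.
No common window is at least 90 minutes long.

none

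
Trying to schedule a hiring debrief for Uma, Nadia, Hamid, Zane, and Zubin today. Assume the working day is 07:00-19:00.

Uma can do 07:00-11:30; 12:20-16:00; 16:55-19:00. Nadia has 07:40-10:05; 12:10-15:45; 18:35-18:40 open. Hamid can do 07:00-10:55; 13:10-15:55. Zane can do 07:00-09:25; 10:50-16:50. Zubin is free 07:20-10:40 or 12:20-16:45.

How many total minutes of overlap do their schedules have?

Uma ∩ Nadia: 07:40-10:05, 12:20-15:45, 18:35-18:40.
Uma ∩ Nadia ∩ Hamid: 07:40-10:05, 13:10-15:45.
Uma ∩ Nadia ∩ Hamid ∩ Zane: 07:40-09:25, 13:10-15:45.
Uma ∩ Nadia ∩ Hamid ∩ Zane ∩ Zubin: 07:40-09:25, 13:10-15:45.
Summing the common windows: 105 + 155 = 260 minutes.

260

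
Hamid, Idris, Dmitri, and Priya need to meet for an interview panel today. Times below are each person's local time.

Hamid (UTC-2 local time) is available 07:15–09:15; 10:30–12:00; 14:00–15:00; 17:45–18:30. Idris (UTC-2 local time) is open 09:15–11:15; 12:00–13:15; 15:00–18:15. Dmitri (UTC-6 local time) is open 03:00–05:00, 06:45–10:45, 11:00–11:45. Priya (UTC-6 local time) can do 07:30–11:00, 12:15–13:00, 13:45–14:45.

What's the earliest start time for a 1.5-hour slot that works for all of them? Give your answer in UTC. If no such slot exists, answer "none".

none

Hamid in UTC: 09:15-11:15, 12:30-14:00, 16:00-17:00, 19:45-20:30 (add 2h to convert from UTC-2).
Idris in UTC: 11:15-13:15, 14:00-15:15, 17:00-20:15 (add 2h to convert from UTC-2).
Dmitri in UTC: 09:00-11:00, 12:45-16:45, 17:00-17:45 (add 6h to convert from UTC-6).
Priya in UTC: 13:30-17:00, 18:15-19:00, 19:45-20:45 (add 6h to convert from UTC-6).
Hamid ∩ Idris: 12:30-13:15, 19:45-20:15.
Hamid ∩ Idris ∩ Dmitri: 12:45-13:15.
Hamid ∩ Idris ∩ Dmitri ∩ Priya: ∅.
There is no time when everyone is free.
No common window is at least 90 minutes long.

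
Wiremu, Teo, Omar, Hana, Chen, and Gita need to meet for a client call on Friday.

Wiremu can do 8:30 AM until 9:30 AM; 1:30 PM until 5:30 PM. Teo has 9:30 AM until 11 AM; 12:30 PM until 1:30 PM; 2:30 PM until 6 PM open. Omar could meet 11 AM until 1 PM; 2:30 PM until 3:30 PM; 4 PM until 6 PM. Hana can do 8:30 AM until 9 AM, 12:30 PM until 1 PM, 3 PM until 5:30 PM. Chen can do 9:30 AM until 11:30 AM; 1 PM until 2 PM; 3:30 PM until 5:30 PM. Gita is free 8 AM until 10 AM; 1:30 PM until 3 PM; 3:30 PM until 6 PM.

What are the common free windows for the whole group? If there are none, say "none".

Wiremu ∩ Teo: 14:30-17:30.
Wiremu ∩ Teo ∩ Omar: 14:30-15:30, 16:00-17:30.
Wiremu ∩ Teo ∩ Omar ∩ Hana: 15:00-15:30, 16:00-17:30.
Wiremu ∩ Teo ∩ Omar ∩ Hana ∩ Chen: 16:00-17:30.
Wiremu ∩ Teo ∩ Omar ∩ Hana ∩ Chen ∩ Gita: 16:00-17:30.

16:00-17:30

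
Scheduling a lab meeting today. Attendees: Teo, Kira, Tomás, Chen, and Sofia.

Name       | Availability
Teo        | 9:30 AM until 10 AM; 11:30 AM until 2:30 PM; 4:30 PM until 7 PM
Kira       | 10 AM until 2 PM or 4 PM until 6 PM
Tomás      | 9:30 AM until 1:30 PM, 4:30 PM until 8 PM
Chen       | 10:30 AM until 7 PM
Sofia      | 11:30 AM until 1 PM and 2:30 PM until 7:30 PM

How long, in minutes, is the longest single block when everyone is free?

90

Teo ∩ Kira: 11:30-14:00, 16:30-18:00.
Teo ∩ Kira ∩ Tomás: 11:30-13:30, 16:30-18:00.
Teo ∩ Kira ∩ Tomás ∩ Chen: 11:30-13:30, 16:30-18:00.
Teo ∩ Kira ∩ Tomás ∩ Chen ∩ Sofia: 11:30-13:00, 16:30-18:00.
The longest is 11:30-13:00 at 90 minutes.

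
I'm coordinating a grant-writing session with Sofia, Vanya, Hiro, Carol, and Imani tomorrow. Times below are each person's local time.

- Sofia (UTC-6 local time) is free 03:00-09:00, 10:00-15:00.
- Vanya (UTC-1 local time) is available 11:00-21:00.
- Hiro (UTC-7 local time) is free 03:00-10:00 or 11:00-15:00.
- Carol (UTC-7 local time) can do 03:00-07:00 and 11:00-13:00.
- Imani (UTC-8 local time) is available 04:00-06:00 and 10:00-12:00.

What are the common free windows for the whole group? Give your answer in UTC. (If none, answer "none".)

12:00-14:00, 18:00-20:00

Sofia in UTC: 09:00-15:00, 16:00-21:00 (add 6h to convert from UTC-6).
Vanya in UTC: 12:00-22:00 (add 1h to convert from UTC-1).
Hiro in UTC: 10:00-17:00, 18:00-22:00 (add 7h to convert from UTC-7).
Carol in UTC: 10:00-14:00, 18:00-20:00 (add 7h to convert from UTC-7).
Imani in UTC: 12:00-14:00, 18:00-20:00 (add 8h to convert from UTC-8).
Sofia ∩ Vanya: 12:00-15:00, 16:00-21:00.
Sofia ∩ Vanya ∩ Hiro: 12:00-15:00, 16:00-17:00, 18:00-21:00.
Sofia ∩ Vanya ∩ Hiro ∩ Carol: 12:00-14:00, 18:00-20:00.
Sofia ∩ Vanya ∩ Hiro ∩ Carol ∩ Imani: 12:00-14:00, 18:00-20:00.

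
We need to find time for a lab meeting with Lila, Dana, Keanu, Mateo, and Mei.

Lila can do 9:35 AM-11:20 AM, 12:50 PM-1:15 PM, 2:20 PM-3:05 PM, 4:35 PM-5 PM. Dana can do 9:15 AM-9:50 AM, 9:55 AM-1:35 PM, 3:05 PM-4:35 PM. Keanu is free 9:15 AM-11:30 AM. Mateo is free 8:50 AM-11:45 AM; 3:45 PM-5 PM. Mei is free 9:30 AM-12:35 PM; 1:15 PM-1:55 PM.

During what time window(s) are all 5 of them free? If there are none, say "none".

Lila ∩ Dana: 09:35-09:50, 09:55-11:20, 12:50-13:15.
Lila ∩ Dana ∩ Keanu: 09:35-09:50, 09:55-11:20.
Lila ∩ Dana ∩ Keanu ∩ Mateo: 09:35-09:50, 09:55-11:20.
Lila ∩ Dana ∩ Keanu ∩ Mateo ∩ Mei: 09:35-09:50, 09:55-11:20.

09:35-09:50, 09:55-11:20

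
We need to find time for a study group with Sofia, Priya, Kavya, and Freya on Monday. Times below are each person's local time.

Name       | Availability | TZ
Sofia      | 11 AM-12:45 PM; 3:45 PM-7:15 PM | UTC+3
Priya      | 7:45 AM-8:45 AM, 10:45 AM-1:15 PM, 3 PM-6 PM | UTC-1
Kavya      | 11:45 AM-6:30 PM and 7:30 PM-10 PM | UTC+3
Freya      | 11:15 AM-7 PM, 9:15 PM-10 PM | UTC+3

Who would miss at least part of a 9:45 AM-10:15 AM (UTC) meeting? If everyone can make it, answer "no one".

Priya, Sofia

Sofia in UTC: 08:00-09:45, 12:45-16:15 (subtract 3h to convert from UTC+3).
Priya in UTC: 08:45-09:45, 11:45-14:15, 16:00-19:00 (add 1h to convert from UTC-1).
Kavya in UTC: 08:45-15:30, 16:30-19:00 (subtract 3h to convert from UTC+3).
Freya in UTC: 08:15-16:00, 18:15-19:00 (subtract 3h to convert from UTC+3).
Sofia: not fully free for 09:45-10:15. Priya: not fully free for 09:45-10:15. Kavya: free for 09:45-10:15. Freya: free for 09:45-10:15.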